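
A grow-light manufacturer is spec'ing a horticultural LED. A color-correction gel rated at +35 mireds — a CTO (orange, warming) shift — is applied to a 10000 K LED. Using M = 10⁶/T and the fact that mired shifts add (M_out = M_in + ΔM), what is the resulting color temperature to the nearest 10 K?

M_in = 10⁶/10000 = 100.00 mireds.
M_out = 100.00 + (+35) = 135.00 mireds.
T_out = 10⁶/135.00 = 7407.4 K → 7410 K.

7410 K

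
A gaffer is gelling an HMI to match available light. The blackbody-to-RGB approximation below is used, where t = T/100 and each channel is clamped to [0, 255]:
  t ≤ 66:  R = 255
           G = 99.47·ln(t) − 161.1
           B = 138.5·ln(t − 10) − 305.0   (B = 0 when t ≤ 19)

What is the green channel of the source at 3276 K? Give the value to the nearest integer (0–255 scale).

186

t = 3276/100 = 32.76; the t ≤ 66 branch applies.
G = 99.47·ln 32.76 − 161.1 = 99.47·3.4892 − 161.1 = 185.972.
Rounded: 186.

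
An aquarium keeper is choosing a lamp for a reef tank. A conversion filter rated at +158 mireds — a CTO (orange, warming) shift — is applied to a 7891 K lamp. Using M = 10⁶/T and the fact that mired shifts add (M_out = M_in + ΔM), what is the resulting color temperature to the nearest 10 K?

3510 K

M_in = 10⁶/7891 = 126.73 mireds.
M_out = 126.73 + (+158) = 284.73 mireds.
T_out = 10⁶/284.73 = 3512.1 K → 3510 K.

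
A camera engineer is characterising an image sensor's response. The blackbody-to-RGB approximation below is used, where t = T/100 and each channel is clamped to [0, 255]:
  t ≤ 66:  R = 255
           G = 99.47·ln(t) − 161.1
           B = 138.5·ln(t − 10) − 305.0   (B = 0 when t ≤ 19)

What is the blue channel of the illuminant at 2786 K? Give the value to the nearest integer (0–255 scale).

94

t = 2786/100 = 27.86; the t ≤ 66 branch applies.
B = 138.5·ln(27.86 − 10) − 305.0 = 138.5·ln 17.86 − 305.0 = 138.5·2.8826 − 305.0 = 94.235.
Rounded: 94.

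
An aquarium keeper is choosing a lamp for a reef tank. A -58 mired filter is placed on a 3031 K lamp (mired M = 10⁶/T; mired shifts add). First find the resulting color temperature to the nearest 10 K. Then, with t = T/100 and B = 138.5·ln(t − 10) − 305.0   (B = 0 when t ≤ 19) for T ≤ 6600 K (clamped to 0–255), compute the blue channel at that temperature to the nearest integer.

M_in = 10⁶/3031 = 329.92; M_out = 329.92 + (-58) = 271.92.
T_out = 10⁶/271.92 = 3677.5 K → 3680 K; t = 36.8.
B = 138.5·ln(36.8 − 10) − 305.0 = 138.5·ln 26.8 − 305.0 = 138.5·3.2884 − 305.0 = 150.444.
Rounded: 150.

150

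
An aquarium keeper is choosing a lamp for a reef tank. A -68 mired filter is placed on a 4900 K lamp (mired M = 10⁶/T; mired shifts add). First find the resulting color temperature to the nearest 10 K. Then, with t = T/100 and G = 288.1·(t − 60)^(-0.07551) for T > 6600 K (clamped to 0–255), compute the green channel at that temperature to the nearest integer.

M_in = 10⁶/4900 = 204.08; M_out = 204.08 + (-68) = 136.08.
T_out = 10⁶/136.08 = 7348.5 K → 7350 K; t = 73.5.
G = 288.1·(73.5 − 60)^(-0.07551) = 288.1·13.5^(-0.07551) = 288.1·0.82158 = 236.696.
Rounded: 237.

237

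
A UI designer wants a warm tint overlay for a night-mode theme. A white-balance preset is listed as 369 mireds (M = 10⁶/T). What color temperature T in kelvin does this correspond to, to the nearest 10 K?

2710 K

T = 10⁶ / 369 = 2710.03 K → 2710 K.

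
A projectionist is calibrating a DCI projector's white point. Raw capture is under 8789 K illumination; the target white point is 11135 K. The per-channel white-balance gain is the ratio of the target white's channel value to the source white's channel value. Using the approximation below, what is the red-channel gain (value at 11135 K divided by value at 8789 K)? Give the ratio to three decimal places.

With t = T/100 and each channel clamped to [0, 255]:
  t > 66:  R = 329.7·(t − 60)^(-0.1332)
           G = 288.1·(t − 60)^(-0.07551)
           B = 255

At 8789 K (t = 87.89):
  R = 329.7·(87.89 − 60)^(-0.1332) = 329.7·27.89^(-0.1332) = 329.7·0.64190 = 211.634.
At 11135 K (t = 111.35):
  R = 329.7·(111.35 − 60)^(-0.1332) = 329.7·51.35^(-0.1332) = 329.7·0.59177 = 195.108.
Gain = 195.108 / 211.634 = 0.9219 → 0.922.

0.922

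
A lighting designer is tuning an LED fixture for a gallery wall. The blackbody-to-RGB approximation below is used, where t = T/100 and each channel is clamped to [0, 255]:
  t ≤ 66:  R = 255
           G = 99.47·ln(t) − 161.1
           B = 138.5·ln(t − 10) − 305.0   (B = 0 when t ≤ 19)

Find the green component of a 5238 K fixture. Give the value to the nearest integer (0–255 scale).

t = 5238/100 = 52.38; the t ≤ 66 branch applies.
G = 99.47·ln 52.38 − 161.1 = 99.47·3.9585 − 161.1 = 232.654.
Rounded: 233.

233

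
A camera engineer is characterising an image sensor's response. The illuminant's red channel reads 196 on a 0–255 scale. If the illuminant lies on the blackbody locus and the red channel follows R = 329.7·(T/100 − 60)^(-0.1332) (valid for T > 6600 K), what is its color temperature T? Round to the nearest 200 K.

11000 K

(t − 60)^(-0.1332) = 196/329.7 = 0.59448.
t − 60 = 0.59448^(1/-0.1332) = 0.59448^(-7.508) = 49.621, so t = 109.621.
T = 100·t = 10962 K → 11000 K to the nearest 200 K.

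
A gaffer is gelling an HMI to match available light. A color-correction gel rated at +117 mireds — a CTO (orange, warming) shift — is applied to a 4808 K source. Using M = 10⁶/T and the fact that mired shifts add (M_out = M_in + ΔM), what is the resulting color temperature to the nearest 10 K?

M_in = 10⁶/4808 = 207.99 mireds.
M_out = 207.99 + (+117) = 324.99 mireds.
T_out = 10⁶/324.99 = 3077.0 K → 3080 K.

3080 K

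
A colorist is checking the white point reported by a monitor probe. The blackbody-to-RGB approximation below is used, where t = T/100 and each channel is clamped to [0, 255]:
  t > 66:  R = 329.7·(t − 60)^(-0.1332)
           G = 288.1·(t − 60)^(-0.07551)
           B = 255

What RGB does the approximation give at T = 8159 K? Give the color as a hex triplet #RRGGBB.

#DBE4FF

t = 8159/100 = 81.59; the t > 66 branch applies.
R = 329.7·(81.59 − 60)^(-0.1332) = 329.7·21.59^(-0.1332) = 329.7·0.66417 = 218.976.
G = 288.1·(81.59 − 60)^(-0.07551) = 288.1·21.59^(-0.07551) = 288.1·0.79296 = 228.451.
B = 255 by definition for t > 66.
Rounded: (219, 228, 255).
In hex: #DBE4FF.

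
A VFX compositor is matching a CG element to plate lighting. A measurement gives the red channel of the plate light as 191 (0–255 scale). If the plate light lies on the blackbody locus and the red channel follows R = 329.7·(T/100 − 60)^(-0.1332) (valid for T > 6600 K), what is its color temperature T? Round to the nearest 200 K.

(t − 60)^(-0.1332) = 191/329.7 = 0.57931.
t − 60 = 0.57931^(1/-0.1332) = 0.57931^(-7.508) = 60.245, so t = 120.245.
T = 100·t = 12025 K → 12000 K to the nearest 200 K.

12000 K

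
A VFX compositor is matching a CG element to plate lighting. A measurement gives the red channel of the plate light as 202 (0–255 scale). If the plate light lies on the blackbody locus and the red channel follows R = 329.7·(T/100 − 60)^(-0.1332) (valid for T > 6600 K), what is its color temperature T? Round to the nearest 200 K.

(t − 60)^(-0.1332) = 202/329.7 = 0.61268.
t − 60 = 0.61268^(1/-0.1332) = 0.61268^(-7.508) = 39.569, so t = 99.569.
T = 100·t = 9957 K → 10000 K to the nearest 200 K.

10000 K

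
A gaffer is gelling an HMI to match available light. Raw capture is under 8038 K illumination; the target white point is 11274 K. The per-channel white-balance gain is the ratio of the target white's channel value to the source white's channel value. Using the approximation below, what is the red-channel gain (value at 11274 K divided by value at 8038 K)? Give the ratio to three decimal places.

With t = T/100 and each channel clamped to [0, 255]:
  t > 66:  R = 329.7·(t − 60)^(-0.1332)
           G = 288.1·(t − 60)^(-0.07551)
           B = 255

At 8038 K (t = 80.38):
  R = 329.7·(80.38 − 60)^(-0.1332) = 329.7·20.38^(-0.1332) = 329.7·0.66929 = 220.665.
At 11274 K (t = 112.74):
  R = 329.7·(112.74 − 60)^(-0.1332) = 329.7·52.74^(-0.1332) = 329.7·0.58967 = 194.415.
Gain = 194.415 / 220.665 = 0.8810 → 0.881.

0.881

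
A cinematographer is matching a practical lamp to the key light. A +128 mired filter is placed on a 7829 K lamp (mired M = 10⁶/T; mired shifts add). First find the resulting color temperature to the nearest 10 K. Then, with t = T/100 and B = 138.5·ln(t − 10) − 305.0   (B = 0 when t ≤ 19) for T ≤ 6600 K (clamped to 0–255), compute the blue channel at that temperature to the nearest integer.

M_in = 10⁶/7829 = 127.73; M_out = 127.73 + (+128) = 255.73.
T_out = 10⁶/255.73 = 3910.4 K → 3910 K; t = 39.1.
B = 138.5·ln(39.1 − 10) − 305.0 = 138.5·ln 29.1 − 305.0 = 138.5·3.3707 − 305.0 = 161.847.
Rounded: 162.

162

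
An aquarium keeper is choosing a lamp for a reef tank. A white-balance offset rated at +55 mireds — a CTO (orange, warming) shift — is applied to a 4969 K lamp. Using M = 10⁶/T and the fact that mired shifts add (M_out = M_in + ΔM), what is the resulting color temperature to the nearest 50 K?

3900 K

M_in = 10⁶/4969 = 201.25 mireds.
M_out = 201.25 + (+55) = 256.25 mireds.
T_out = 10⁶/256.25 = 3902.5 K → 3900 K.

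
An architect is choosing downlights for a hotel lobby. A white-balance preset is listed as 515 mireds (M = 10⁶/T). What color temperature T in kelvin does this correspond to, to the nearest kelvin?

T = 10⁶ / 515 = 1941.75 K → 1942 K.

1942 K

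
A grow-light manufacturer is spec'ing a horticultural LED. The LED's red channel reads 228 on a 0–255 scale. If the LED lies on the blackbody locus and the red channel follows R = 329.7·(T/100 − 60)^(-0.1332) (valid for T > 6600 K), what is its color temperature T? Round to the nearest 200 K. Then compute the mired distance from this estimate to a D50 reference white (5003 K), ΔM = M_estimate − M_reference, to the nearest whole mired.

-68 mireds

(t − 60)^(-0.1332) = 228/329.7 = 0.69154.
t − 60 = 0.69154^(1/-0.1332) = 0.69154^(-7.508) = 15.943, so t = 75.943.
T = 100·t = 7594 K → 7600 K to the nearest 200 K.
M_estimate = 10⁶/7600 = 131.58; M_reference = 10⁶/5003 = 199.88.
ΔM = 131.58 − 199.88 = -68.30 → -68 mireds.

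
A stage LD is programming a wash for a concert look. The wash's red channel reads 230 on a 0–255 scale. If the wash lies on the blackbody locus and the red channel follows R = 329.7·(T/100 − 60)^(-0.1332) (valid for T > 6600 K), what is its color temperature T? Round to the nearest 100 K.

7500 K

(t − 60)^(-0.1332) = 230/329.7 = 0.69760.
t − 60 = 0.69760^(1/-0.1332) = 0.69760^(-7.508) = 14.932, so t = 74.932.
T = 100·t = 7493 K → 7500 K to the nearest 100 K.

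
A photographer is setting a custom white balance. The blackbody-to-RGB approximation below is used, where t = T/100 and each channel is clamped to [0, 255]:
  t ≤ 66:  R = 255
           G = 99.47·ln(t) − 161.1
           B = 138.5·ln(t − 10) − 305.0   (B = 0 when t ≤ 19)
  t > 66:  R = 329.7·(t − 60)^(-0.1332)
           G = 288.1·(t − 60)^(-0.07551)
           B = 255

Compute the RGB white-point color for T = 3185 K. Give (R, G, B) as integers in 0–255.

t = 3185/100 = 31.85; the t ≤ 66 branch applies.
R = 255 by definition for t ≤ 66.
G = 99.47·ln 31.85 − 161.1 = 99.47·3.4610 − 161.1 = 183.169.
B = 138.5·ln(31.85 − 10) − 305.0 = 138.5·ln 21.85 − 305.0 = 138.5·3.0842 − 305.0 = 122.162.
Rounded: (255, 183, 122).

(255, 183, 122)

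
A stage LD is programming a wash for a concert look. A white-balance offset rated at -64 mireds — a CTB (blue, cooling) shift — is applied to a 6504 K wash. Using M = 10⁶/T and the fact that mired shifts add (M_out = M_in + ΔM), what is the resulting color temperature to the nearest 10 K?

11140 K

M_in = 10⁶/6504 = 153.75 mireds.
M_out = 153.75 + (-64) = 89.75 mireds.
T_out = 10⁶/89.75 = 11141.9 K → 11140 K.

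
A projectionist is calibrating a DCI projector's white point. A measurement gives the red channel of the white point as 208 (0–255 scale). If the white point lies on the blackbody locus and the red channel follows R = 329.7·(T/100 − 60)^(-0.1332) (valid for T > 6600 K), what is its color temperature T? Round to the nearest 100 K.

9200 K

(t − 60)^(-0.1332) = 208/329.7 = 0.63088.
t − 60 = 0.63088^(1/-0.1332) = 0.63088^(-7.508) = 31.763, so t = 91.763.
T = 100·t = 9176 K → 9200 K to the nearest 100 K.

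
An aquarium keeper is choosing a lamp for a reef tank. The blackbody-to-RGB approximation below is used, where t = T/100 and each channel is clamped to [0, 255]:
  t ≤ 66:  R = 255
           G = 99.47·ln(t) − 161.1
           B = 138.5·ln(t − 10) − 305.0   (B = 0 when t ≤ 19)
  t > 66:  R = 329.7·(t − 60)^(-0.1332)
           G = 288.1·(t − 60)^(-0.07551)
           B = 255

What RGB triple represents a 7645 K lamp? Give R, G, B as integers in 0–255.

t = 7645/100 = 76.45; the t > 66 branch applies.
R = 329.7·(76.45 − 60)^(-0.1332) = 329.7·16.45^(-0.1332) = 329.7·0.68866 = 227.052.
G = 288.1·(76.45 − 60)^(-0.07551) = 288.1·16.45^(-0.07551) = 288.1·0.80941 = 233.190.
B = 255 by definition for t > 66.
Rounded: (227, 233, 255).

R=227, G=233, B=255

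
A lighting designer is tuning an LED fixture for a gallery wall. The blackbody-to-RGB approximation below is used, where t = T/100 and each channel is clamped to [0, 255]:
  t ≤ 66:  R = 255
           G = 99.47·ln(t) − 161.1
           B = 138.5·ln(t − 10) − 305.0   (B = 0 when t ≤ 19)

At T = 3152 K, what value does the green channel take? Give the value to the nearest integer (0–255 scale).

182

t = 3152/100 = 31.52; the t ≤ 66 branch applies.
G = 99.47·ln 31.52 − 161.1 = 99.47·3.4506 − 161.1 = 182.133.
Rounded: 182.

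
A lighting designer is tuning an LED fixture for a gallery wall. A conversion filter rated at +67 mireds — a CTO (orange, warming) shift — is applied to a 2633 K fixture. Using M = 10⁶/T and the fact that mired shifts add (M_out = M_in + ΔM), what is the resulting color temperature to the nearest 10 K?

2240 K

M_in = 10⁶/2633 = 379.79 mireds.
M_out = 379.79 + (+67) = 446.79 mireds.
T_out = 10⁶/446.79 = 2238.2 K → 2240 K.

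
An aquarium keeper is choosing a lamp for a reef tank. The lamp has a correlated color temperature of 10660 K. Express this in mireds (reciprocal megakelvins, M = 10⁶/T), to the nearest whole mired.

M = 10⁶ / 10660 = 93.809 → 94 mireds.

94 mireds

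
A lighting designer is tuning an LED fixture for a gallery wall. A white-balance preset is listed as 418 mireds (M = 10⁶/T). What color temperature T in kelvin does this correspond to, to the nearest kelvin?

2392 K

T = 10⁶ / 418 = 2392.34 K → 2392 K.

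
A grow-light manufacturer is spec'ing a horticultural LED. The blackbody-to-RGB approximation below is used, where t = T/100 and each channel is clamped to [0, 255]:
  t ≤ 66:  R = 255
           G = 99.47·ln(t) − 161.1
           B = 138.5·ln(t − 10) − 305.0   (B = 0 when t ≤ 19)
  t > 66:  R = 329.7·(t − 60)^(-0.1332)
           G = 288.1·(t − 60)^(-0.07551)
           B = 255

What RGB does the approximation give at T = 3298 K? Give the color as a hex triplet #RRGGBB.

t = 3298/100 = 32.98; the t ≤ 66 branch applies.
R = 255 by definition for t ≤ 66.
G = 99.47·ln 32.98 − 161.1 = 99.47·3.4959 − 161.1 = 186.637.
B = 138.5·ln(32.98 − 10) − 305.0 = 138.5·ln 22.98 − 305.0 = 138.5·3.1346 − 305.0 = 129.145.
Rounded: (255, 187, 129).
In hex: #FFBB81.

#FFBB81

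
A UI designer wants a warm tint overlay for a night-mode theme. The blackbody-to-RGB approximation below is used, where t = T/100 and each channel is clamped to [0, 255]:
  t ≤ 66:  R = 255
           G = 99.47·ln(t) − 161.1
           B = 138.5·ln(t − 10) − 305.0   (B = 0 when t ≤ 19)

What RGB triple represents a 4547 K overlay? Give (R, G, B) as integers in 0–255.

t = 4547/100 = 45.47; the t ≤ 66 branch applies.
R = 255 by definition for t ≤ 66.
G = 99.47·ln 45.47 − 161.1 = 99.47·3.8171 − 161.1 = 218.582.
B = 138.5·ln(45.47 − 10) − 305.0 = 138.5·ln 35.47 − 305.0 = 138.5·3.5687 − 305.0 = 189.263.
Rounded: (255, 219, 189).

(255, 219, 189)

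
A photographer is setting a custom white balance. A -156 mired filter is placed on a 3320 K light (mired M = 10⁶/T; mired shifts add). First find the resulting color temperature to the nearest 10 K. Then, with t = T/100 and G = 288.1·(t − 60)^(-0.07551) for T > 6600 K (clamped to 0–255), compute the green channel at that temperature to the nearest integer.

244

M_in = 10⁶/3320 = 301.20; M_out = 301.20 + (-156) = 145.20.
T_out = 10⁶/145.20 = 6886.8 K → 6890 K; t = 68.9.
G = 288.1·(68.9 − 60)^(-0.07551) = 288.1·8.9^(-0.07551) = 288.1·0.84784 = 244.261.
Rounded: 244.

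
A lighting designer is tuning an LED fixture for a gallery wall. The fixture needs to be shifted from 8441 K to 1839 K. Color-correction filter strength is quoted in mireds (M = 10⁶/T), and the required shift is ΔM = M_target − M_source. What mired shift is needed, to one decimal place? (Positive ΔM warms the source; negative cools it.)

+425.3 mireds

M_source = 10⁶/8441 = 118.469; M_target = 10⁶/1839 = 543.774.
ΔM = 543.774 − 118.469 = 425.304 → +425.3 mireds, a warming shift.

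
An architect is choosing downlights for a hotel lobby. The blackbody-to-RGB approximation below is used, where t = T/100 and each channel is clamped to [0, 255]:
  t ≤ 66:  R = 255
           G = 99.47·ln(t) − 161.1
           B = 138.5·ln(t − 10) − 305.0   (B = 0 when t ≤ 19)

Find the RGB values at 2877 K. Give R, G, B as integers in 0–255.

R=255, G=173, B=101

t = 2877/100 = 28.77; the t ≤ 66 branch applies.
R = 255 by definition for t ≤ 66.
G = 99.47·ln 28.77 − 161.1 = 99.47·3.3593 − 161.1 = 173.053.
B = 138.5·ln(28.77 − 10) − 305.0 = 138.5·ln 18.77 − 305.0 = 138.5·2.9323 − 305.0 = 101.118.
Rounded: (255, 173, 101).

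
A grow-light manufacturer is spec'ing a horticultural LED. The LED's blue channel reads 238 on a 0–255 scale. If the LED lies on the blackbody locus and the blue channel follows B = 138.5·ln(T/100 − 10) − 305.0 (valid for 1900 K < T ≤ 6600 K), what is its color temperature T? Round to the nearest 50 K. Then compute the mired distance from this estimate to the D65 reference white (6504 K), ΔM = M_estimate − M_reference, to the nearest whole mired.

+12 mireds

ln(t − 10) = (238 + 305.0) / 138.5 = 3.9206.
t − 10 = e^3.9206 = 50.430, so t = 60.430.
T = 100·t = 6043 K → 6050 K to the nearest 50 K.
M_estimate = 10⁶/6050 = 165.29; M_reference = 10⁶/6504 = 153.75.
ΔM = 165.29 − 153.75 = 11.54 → +12 mireds.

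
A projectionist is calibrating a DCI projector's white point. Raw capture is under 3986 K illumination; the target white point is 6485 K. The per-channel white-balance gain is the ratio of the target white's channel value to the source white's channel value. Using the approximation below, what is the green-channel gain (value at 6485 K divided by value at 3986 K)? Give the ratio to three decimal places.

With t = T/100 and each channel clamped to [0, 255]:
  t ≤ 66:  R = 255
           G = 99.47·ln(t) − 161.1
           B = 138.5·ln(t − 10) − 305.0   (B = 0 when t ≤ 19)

At 3986 K (t = 39.86):
  G = 99.47·ln 39.86 − 161.1 = 99.47·3.6854 − 161.1 = 205.484.
At 6485 K (t = 64.85):
  G = 99.47·ln 64.85 − 161.1 = 99.47·4.1721 − 161.1 = 253.896.
Gain = 253.896 / 205.484 = 1.2356 → 1.236.

1.236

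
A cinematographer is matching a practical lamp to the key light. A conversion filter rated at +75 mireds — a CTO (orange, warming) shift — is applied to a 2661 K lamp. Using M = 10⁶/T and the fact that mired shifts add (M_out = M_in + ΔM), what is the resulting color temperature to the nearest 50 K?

M_in = 10⁶/2661 = 375.80 mireds.
M_out = 375.80 + (+75) = 450.80 mireds.
T_out = 10⁶/450.80 = 2218.3 K → 2200 K.

2200 K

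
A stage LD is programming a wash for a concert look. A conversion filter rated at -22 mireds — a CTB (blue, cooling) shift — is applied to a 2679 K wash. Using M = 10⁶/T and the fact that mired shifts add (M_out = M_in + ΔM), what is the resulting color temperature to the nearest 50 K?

M_in = 10⁶/2679 = 373.27 mireds.
M_out = 373.27 + (-22) = 351.27 mireds.
T_out = 10⁶/351.27 = 2846.8 K → 2850 K.

2850 K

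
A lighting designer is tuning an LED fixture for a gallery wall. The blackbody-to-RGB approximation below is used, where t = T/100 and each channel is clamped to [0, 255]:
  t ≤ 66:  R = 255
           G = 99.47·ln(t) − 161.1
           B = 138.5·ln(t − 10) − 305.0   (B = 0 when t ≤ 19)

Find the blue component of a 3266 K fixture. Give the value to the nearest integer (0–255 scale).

127

t = 3266/100 = 32.66; the t ≤ 66 branch applies.
B = 138.5·ln(32.66 − 10) − 305.0 = 138.5·ln 22.66 − 305.0 = 138.5·3.1206 − 305.0 = 127.203.
Rounded: 127.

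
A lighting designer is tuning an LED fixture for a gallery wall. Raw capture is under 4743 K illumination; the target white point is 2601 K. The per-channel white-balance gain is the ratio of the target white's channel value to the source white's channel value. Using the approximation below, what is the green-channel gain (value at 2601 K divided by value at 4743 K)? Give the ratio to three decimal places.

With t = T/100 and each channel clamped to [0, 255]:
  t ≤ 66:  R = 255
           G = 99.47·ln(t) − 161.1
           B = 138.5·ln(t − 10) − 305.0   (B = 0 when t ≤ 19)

0.732

At 4743 K (t = 47.43):
  G = 99.47·ln 47.43 − 161.1 = 99.47·3.8593 − 161.1 = 222.780.
At 2601 K (t = 26.01):
  G = 99.47·ln 26.01 − 161.1 = 99.47·3.2585 − 161.1 = 163.021.
Gain = 163.021 / 222.780 = 0.7318 → 0.732.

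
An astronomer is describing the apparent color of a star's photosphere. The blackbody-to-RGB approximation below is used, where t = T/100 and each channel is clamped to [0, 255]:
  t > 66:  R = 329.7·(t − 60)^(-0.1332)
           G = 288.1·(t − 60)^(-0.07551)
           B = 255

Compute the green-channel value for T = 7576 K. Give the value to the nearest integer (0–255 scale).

234

t = 7576/100 = 75.76; the t > 66 branch applies.
G = 288.1·(75.76 − 60)^(-0.07551) = 288.1·15.76^(-0.07551) = 288.1·0.81203 = 233.946.
Rounded: 234.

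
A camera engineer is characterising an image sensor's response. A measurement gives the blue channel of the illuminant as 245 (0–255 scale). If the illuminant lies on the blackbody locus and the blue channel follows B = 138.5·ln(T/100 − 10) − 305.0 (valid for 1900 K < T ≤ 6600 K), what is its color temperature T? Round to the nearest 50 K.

6300 K

ln(t − 10) = (245 + 305.0) / 138.5 = 3.9711.
t − 10 = e^3.9711 = 53.044, so t = 63.044.
T = 100·t = 6304 K → 6300 K to the nearest 50 K.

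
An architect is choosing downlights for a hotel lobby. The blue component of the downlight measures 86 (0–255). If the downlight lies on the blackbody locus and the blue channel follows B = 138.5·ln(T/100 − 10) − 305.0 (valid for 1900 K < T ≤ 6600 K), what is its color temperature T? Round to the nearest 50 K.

2700 K

ln(t − 10) = (86 + 305.0) / 138.5 = 2.8231.
t − 10 = e^2.8231 = 16.829, so t = 26.829.
T = 100·t = 2683 K → 2700 K to the nearest 50 K.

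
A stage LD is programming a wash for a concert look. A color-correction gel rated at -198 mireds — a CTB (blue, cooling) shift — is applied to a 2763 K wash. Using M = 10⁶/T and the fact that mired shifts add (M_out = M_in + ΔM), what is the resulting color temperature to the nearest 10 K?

6100 K

M_in = 10⁶/2763 = 361.93 mireds.
M_out = 361.93 + (-198) = 163.93 mireds.
T_out = 10⁶/163.93 = 6100.3 K → 6100 K.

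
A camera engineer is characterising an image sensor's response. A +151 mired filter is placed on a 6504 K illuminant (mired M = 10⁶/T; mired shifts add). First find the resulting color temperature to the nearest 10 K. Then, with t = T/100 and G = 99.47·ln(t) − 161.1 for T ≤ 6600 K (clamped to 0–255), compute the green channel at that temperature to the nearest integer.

M_in = 10⁶/6504 = 153.75; M_out = 153.75 + (+151) = 304.75.
T_out = 10⁶/304.75 = 3281.4 K → 3280 K; t = 32.8.
G = 99.47·ln 32.8 − 161.1 = 99.47·3.4904 − 161.1 = 186.093.
Rounded: 186.

186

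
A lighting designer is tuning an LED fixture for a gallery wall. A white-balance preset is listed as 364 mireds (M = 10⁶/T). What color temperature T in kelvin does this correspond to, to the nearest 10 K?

T = 10⁶ / 364 = 2747.25 K → 2750 K.

2750 K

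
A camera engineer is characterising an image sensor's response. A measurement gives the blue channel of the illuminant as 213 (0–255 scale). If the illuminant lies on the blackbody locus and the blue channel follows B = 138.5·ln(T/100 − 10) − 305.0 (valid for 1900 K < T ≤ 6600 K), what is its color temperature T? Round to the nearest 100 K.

5200 K

ln(t − 10) = (213 + 305.0) / 138.5 = 3.7401.
t − 10 = e^3.7401 = 42.101, so t = 52.101.
T = 100·t = 5210 K → 5200 K to the nearest 100 K.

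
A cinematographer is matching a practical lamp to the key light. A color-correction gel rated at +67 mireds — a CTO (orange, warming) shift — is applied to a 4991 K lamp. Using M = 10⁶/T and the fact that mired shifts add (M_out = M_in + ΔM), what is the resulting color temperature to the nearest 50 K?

3750 K

M_in = 10⁶/4991 = 200.36 mireds.
M_out = 200.36 + (+67) = 267.36 mireds.
T_out = 10⁶/267.36 = 3740.3 K → 3750 K.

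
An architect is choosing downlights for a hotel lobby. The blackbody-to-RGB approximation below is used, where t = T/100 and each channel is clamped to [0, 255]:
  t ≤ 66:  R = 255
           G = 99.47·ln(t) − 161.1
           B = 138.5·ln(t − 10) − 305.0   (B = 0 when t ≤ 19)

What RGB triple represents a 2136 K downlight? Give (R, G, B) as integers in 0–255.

t = 2136/100 = 21.36; the t ≤ 66 branch applies.
R = 255 by definition for t ≤ 66.
G = 99.47·ln 21.36 − 161.1 = 99.47·3.0615 − 161.1 = 143.429.
B = 138.5·ln(21.36 − 10) − 305.0 = 138.5·ln 11.36 − 305.0 = 138.5·2.4301 − 305.0 = 31.569.
Rounded: (255, 143, 32).

(255, 143, 32)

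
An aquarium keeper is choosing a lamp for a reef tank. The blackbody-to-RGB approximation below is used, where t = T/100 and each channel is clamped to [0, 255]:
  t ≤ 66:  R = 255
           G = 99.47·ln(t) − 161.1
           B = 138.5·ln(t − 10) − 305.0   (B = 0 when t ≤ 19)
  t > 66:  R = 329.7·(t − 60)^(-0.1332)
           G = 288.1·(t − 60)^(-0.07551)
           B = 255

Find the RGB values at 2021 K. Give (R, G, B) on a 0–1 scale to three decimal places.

t = 2021/100 = 20.21; the t ≤ 66 branch applies.
R = 255 by definition for t ≤ 66.
G = 99.47·ln 20.21 − 161.1 = 99.47·3.0062 − 161.1 = 137.924.
B = 138.5·ln(20.21 − 10) − 305.0 = 138.5·ln 10.21 − 305.0 = 138.5·2.3234 − 305.0 = 16.786.
Dividing each by 255: (1.0000, 0.5409, 0.0658) → (1.000, 0.541, 0.066).

(1.000, 0.541, 0.066)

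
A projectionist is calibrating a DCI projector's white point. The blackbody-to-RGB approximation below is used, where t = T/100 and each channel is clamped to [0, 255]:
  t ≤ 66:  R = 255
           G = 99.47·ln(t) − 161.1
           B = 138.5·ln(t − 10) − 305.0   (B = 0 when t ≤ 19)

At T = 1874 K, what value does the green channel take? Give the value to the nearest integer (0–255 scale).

t = 1874/100 = 18.74; the t ≤ 66 branch applies.
G = 99.47·ln 18.74 − 161.1 = 99.47·2.9307 − 161.1 = 130.413.
Rounded: 130.

130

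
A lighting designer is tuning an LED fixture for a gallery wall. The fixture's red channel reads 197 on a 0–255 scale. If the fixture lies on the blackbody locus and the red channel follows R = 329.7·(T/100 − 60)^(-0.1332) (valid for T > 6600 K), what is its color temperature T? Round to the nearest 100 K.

(t − 60)^(-0.1332) = 197/329.7 = 0.59751.
t − 60 = 0.59751^(1/-0.1332) = 0.59751^(-7.508) = 47.761, so t = 107.761.
T = 100·t = 10776 K → 10800 K to the nearest 100 K.

10800 K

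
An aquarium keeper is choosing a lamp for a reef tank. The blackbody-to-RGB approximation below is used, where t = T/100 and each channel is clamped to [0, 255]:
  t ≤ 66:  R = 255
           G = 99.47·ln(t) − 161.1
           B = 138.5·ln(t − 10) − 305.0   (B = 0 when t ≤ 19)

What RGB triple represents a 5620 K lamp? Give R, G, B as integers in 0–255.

R=255, G=240, B=226

t = 5620/100 = 56.2; the t ≤ 66 branch applies.
R = 255 by definition for t ≤ 66.
G = 99.47·ln 56.2 − 161.1 = 99.47·4.0289 − 161.1 = 239.656.
B = 138.5·ln(56.2 − 10) − 305.0 = 138.5·ln 46.2 − 305.0 = 138.5·3.8330 − 305.0 = 225.868.
Rounded: (255, 240, 226).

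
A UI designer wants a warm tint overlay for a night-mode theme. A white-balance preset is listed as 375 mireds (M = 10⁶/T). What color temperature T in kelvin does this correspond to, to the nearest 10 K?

T = 10⁶ / 375 = 2666.67 K → 2670 K.

2670 K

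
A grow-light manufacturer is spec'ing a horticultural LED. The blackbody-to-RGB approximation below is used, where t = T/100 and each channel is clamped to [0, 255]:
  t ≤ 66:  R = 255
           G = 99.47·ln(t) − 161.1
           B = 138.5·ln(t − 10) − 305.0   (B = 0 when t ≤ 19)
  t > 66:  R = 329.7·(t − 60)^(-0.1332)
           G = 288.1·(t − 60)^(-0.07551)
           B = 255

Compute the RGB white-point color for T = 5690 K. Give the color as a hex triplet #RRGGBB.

t = 5690/100 = 56.9; the t ≤ 66 branch applies.
R = 255 by definition for t ≤ 66.
G = 99.47·ln 56.9 − 161.1 = 99.47·4.0413 − 161.1 = 240.888.
B = 138.5·ln(56.9 − 10) − 305.0 = 138.5·ln 46.9 − 305.0 = 138.5·3.8480 − 305.0 = 227.950.
Rounded: (255, 241, 228).
In hex: #FFF1E4.

#FFF1E4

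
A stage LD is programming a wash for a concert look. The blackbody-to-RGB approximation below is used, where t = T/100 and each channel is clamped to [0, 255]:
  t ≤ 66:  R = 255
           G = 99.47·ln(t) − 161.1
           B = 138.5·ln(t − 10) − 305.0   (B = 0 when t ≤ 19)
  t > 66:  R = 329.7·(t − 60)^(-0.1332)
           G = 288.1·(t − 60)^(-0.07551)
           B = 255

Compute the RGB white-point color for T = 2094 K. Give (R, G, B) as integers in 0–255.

t = 2094/100 = 20.94; the t ≤ 66 branch applies.
R = 255 by definition for t ≤ 66.
G = 99.47·ln 20.94 − 161.1 = 99.47·3.0417 − 161.1 = 141.454.
B = 138.5·ln(20.94 − 10) − 305.0 = 138.5·ln 10.94 − 305.0 = 138.5·2.3924 − 305.0 = 26.351.
Rounded: (255, 141, 26).

(255, 141, 26)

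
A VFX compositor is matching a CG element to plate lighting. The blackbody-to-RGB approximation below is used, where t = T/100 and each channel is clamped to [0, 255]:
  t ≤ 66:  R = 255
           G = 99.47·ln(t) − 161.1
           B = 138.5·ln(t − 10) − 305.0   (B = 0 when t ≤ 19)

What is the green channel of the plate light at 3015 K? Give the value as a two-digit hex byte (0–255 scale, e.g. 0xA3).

0xB2

t = 3015/100 = 30.15; the t ≤ 66 branch applies.
G = 99.47·ln 30.15 − 161.1 = 99.47·3.4062 − 161.1 = 177.713.
Rounded: 178; in hex, 0xB2.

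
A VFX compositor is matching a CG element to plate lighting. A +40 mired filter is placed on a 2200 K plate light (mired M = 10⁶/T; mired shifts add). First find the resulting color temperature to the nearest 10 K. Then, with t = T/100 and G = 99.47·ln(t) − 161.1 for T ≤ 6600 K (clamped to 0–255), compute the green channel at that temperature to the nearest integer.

138

M_in = 10⁶/2200 = 454.55; M_out = 454.55 + (+40) = 494.55.
T_out = 10⁶/494.55 = 2022.1 K → 2020 K; t = 20.2.
G = 99.47·ln 20.2 − 161.1 = 99.47·3.0057 − 161.1 = 137.875.
Rounded: 138.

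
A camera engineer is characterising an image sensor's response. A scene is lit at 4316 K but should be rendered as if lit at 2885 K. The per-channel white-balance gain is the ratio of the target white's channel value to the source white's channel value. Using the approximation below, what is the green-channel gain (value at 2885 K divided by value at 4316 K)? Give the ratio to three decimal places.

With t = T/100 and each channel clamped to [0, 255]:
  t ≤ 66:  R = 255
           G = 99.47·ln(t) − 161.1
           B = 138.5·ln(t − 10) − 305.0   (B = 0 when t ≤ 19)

At 4316 K (t = 43.16):
  G = 99.47·ln 43.16 − 161.1 = 99.47·3.7649 − 161.1 = 213.396.
At 2885 K (t = 28.85):
  G = 99.47·ln 28.85 − 161.1 = 99.47·3.3621 − 161.1 = 173.329.
Gain = 173.329 / 213.396 = 0.8122 → 0.812.

0.812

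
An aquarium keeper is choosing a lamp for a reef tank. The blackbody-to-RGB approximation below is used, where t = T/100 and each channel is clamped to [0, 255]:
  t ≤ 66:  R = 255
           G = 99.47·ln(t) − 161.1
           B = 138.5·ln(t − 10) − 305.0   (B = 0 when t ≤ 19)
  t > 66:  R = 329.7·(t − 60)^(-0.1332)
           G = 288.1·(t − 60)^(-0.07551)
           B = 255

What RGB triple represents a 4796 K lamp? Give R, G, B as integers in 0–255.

t = 4796/100 = 47.96; the t ≤ 66 branch applies.
R = 255 by definition for t ≤ 66.
G = 99.47·ln 47.96 − 161.1 = 99.47·3.8704 − 161.1 = 223.885.
B = 138.5·ln(47.96 − 10) − 305.0 = 138.5·ln 37.96 − 305.0 = 138.5·3.6365 − 305.0 = 198.660.
Rounded: (255, 224, 199).

R=255, G=224, B=199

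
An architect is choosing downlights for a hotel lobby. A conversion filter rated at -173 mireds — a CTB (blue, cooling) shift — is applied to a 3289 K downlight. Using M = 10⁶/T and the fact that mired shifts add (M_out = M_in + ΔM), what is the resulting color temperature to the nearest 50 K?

7650 K

M_in = 10⁶/3289 = 304.04 mireds.
M_out = 304.04 + (-173) = 131.04 mireds.
T_out = 10⁶/131.04 = 7631.0 K → 7650 K.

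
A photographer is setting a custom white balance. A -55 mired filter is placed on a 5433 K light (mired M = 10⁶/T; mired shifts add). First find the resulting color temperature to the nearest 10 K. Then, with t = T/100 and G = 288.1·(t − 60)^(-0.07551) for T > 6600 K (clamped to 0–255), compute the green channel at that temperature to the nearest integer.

232

M_in = 10⁶/5433 = 184.06; M_out = 184.06 + (-55) = 129.06.
T_out = 10⁶/129.06 = 7748.3 K → 7750 K; t = 77.5.
G = 288.1·(77.5 − 60)^(-0.07551) = 288.1·17.5^(-0.07551) = 288.1·0.80563 = 232.103.
Rounded: 232.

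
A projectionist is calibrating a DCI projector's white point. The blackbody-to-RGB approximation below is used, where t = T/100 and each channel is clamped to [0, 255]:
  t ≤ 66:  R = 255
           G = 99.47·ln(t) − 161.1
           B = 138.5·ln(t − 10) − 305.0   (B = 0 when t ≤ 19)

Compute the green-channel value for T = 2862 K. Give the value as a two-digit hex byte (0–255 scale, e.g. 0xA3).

t = 2862/100 = 28.62; the t ≤ 66 branch applies.
G = 99.47·ln 28.62 − 161.1 = 99.47·3.3541 − 161.1 = 172.533.
Rounded: 173; in hex, 0xAD.

0xAD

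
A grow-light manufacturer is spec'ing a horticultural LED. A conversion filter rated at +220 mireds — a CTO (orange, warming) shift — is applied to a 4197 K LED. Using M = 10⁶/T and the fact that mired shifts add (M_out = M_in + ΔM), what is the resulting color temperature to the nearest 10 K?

M_in = 10⁶/4197 = 238.27 mireds.
M_out = 238.27 + (+220) = 458.27 mireds.
T_out = 10⁶/458.27 = 2182.1 K → 2180 K.

2180 K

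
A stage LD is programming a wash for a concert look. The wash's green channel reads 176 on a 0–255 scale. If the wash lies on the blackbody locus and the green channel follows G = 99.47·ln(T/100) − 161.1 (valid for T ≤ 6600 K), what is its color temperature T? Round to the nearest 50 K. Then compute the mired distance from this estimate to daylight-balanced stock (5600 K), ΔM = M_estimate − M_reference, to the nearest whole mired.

ln t = (176 + 161.1) / 99.47 = 3.3890.
t = e^3.3890 = 29.635.
T = 100·t = 2964 K → 2950 K to the nearest 50 K.
M_estimate = 10⁶/2950 = 338.98; M_reference = 10⁶/5600 = 178.57.
ΔM = 338.98 − 178.57 = 160.41 → +160 mireds.

+160 mireds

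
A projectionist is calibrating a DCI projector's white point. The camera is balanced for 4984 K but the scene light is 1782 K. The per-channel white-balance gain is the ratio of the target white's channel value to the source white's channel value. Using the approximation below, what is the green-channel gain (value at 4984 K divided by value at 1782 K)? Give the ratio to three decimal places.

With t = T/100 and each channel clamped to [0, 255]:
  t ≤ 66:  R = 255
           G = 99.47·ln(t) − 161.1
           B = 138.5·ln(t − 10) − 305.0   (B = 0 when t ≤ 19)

1.816

At 1782 K (t = 17.82):
  G = 99.47·ln 17.82 − 161.1 = 99.47·2.8803 − 161.1 = 125.406.
At 4984 K (t = 49.84):
  G = 99.47·ln 49.84 − 161.1 = 99.47·3.9088 − 161.1 = 227.710.
Gain = 227.710 / 125.406 = 1.8158 → 1.816.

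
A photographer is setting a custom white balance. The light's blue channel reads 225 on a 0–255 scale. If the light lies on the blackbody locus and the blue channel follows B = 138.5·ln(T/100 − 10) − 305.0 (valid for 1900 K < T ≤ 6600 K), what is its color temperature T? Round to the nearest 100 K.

5600 K

ln(t − 10) = (225 + 305.0) / 138.5 = 3.8267.
t − 10 = e^3.8267 = 45.911, so t = 55.911.
T = 100·t = 5591 K → 5600 K to the nearest 100 K.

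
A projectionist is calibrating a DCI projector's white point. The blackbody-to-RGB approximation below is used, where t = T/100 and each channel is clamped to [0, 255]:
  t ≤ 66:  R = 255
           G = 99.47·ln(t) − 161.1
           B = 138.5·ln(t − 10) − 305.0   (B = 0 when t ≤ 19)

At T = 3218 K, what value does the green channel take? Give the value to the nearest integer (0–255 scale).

184

t = 3218/100 = 32.18; the t ≤ 66 branch applies.
G = 99.47·ln 32.18 − 161.1 = 99.47·3.4713 − 161.1 = 184.195.
Rounded: 184.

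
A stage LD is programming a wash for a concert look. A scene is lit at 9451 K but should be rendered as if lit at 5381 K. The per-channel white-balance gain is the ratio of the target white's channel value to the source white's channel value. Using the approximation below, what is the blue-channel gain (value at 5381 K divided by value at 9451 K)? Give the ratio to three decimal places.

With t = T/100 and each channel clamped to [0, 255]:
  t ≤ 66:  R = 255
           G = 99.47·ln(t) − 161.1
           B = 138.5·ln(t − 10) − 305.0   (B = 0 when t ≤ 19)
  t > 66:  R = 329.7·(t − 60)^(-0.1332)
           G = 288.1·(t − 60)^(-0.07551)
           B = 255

0.857

At 9451 K (t = 94.51):
  B = 255 by definition for t > 66.
At 5381 K (t = 53.81):
  B = 138.5·ln(53.81 − 10) − 305.0 = 138.5·ln 43.81 − 305.0 = 138.5·3.7799 − 305.0 = 218.511.
Gain = 218.511 / 255.000 = 0.8569 → 0.857.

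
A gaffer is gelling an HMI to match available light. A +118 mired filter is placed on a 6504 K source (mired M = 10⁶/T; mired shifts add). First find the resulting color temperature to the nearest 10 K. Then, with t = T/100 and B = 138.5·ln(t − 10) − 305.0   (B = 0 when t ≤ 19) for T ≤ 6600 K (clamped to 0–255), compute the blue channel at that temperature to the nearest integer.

150

M_in = 10⁶/6504 = 153.75; M_out = 153.75 + (+118) = 271.75.
T_out = 10⁶/271.75 = 3679.8 K → 3680 K; t = 36.8.
B = 138.5·ln(36.8 − 10) − 305.0 = 138.5·ln 26.8 − 305.0 = 138.5·3.2884 − 305.0 = 150.444.
Rounded: 150.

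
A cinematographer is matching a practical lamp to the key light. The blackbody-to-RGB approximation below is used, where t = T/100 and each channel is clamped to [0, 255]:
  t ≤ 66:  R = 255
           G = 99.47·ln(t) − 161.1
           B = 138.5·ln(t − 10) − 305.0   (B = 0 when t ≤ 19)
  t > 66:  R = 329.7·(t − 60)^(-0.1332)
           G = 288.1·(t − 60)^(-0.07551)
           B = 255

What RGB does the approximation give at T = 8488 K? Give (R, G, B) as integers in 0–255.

t = 8488/100 = 84.88; the t > 66 branch applies.
R = 329.7·(84.88 − 60)^(-0.1332) = 329.7·24.88^(-0.1332) = 329.7·0.65174 = 214.878.
G = 288.1·(84.88 − 60)^(-0.07551) = 288.1·24.88^(-0.07551) = 288.1·0.78451 = 226.018.
B = 255 by definition for t > 66.
Rounded: (215, 226, 255).

(215, 226, 255)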